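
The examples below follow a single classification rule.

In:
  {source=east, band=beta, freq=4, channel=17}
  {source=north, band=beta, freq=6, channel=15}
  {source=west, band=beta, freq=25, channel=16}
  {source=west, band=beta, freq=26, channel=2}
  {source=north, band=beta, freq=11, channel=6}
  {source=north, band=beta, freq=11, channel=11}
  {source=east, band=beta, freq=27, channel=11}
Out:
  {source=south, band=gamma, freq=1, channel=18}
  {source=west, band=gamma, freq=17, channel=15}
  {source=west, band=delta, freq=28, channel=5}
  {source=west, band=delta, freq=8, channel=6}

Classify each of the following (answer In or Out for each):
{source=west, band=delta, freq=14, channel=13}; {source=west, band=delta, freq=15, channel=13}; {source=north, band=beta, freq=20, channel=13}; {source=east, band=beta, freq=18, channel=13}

Out, Out, In, In

The simplest hypothesis consistent with all the labels is: band is beta.
{source=west, band=delta, freq=14, channel=13} — band is delta, hence Out. {source=west, band=delta, freq=15, channel=13} — band is delta, hence Out. {source=north, band=beta, freq=20, channel=13} — band is beta, hence In. {source=east, band=beta, freq=18, channel=13} — band is beta, hence In.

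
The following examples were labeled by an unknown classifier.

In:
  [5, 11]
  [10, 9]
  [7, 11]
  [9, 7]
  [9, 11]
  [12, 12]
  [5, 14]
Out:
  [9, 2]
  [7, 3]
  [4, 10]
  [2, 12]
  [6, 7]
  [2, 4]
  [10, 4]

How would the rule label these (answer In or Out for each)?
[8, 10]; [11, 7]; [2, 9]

In, In, Out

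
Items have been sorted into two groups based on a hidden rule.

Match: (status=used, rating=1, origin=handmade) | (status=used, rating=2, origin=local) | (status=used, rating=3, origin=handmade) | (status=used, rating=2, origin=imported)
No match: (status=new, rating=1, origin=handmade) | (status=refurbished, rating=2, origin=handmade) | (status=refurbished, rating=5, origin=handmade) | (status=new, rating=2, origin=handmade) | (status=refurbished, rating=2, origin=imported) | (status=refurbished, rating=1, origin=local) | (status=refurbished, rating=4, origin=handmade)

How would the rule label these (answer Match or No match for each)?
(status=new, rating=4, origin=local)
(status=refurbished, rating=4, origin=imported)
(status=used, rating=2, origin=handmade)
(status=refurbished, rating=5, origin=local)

The distinguishing property — status is used — holds for all the 'Match' cases and none of the 'No match' cases.
(status=new, rating=4, origin=local) → status is new → No match.
(status=refurbished, rating=4, origin=imported) → status is refurbished → No match.
(status=used, rating=2, origin=handmade) → status is used → Match.
(status=refurbished, rating=5, origin=local) → status is refurbished → No match.

No match, No match, Match, No match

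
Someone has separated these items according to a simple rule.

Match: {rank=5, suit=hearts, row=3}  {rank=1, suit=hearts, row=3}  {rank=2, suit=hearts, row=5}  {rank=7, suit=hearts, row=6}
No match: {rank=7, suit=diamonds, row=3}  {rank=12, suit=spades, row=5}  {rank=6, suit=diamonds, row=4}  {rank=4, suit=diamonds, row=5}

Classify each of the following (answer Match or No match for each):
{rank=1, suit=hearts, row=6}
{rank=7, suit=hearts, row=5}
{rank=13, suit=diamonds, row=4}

Match, Match, No match

A rule that fits every label: suit is hearts — true of each 'Match' example, false of each 'No match' one.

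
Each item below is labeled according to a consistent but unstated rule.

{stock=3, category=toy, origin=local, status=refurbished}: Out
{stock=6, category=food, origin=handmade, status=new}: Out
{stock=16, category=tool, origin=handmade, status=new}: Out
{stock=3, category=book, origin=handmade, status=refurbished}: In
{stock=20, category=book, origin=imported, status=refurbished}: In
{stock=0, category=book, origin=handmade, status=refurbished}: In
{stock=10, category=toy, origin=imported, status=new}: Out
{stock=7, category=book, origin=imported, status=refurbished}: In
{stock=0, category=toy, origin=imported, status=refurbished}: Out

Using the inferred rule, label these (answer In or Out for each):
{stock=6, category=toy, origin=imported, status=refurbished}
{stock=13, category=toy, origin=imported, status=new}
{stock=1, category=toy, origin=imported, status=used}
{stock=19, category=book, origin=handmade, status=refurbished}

Out, Out, Out, In

'In' ⟺ category is book.
{stock=6, category=toy, origin=imported, status=refurbished}: Out (category is toy). {stock=13, category=toy, origin=imported, status=new}: Out (category is toy). {stock=1, category=toy, origin=imported, status=used}: Out (category is toy). {stock=19, category=book, origin=handmade, status=refurbished}: In (category is book).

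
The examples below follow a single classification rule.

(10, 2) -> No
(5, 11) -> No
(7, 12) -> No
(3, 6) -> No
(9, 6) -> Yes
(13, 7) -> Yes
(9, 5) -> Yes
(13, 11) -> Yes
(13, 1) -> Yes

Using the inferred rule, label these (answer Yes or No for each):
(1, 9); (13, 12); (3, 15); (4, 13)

Every 'Yes' example satisfies: first > second AND first is odd. None of the 'No' examples do.
(1, 9) → 1 < 9, first 1 → No. (13, 12) → 13 > 12, first 13 → Yes. (3, 15) → 3 < 15, first 3 → No. (4, 13) → 4 < 13, first 4 → No.

No, Yes, No, No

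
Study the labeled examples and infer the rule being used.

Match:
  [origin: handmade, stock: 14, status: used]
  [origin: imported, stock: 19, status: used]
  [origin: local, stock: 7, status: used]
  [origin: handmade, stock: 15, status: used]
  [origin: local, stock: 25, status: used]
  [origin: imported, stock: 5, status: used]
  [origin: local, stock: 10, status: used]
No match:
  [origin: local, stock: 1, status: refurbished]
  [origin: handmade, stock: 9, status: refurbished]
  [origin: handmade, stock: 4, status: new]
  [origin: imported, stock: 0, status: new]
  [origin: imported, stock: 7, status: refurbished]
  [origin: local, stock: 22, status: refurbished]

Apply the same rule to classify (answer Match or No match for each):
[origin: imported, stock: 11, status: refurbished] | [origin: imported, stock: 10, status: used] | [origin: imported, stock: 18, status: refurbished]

No match, Match, No match

All 'Match' examples share one property — status is used — and every 'No match' example lacks it.
[origin: imported, stock: 11, status: refurbished] → status is refurbished → No match. [origin: imported, stock: 10, status: used] → status is used → Match. [origin: imported, stock: 18, status: refurbished] → status is refurbished → No match.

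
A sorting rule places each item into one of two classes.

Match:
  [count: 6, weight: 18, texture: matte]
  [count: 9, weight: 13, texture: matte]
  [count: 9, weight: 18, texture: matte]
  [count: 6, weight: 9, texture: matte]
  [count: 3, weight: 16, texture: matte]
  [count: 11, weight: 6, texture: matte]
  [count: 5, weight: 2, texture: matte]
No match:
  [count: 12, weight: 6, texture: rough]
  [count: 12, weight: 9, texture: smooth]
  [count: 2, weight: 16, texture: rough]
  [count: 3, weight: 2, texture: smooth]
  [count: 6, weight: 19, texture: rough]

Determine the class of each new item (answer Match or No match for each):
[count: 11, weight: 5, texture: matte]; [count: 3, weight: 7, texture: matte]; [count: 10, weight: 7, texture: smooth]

The simplest hypothesis consistent with all the labels is: texture is matte.
[count: 11, weight: 5, texture: matte] — texture is matte, hence Match. [count: 3, weight: 7, texture: matte] — texture is matte, hence Match. [count: 10, weight: 7, texture: smooth] — texture is smooth, hence No match.

Match, Match, No match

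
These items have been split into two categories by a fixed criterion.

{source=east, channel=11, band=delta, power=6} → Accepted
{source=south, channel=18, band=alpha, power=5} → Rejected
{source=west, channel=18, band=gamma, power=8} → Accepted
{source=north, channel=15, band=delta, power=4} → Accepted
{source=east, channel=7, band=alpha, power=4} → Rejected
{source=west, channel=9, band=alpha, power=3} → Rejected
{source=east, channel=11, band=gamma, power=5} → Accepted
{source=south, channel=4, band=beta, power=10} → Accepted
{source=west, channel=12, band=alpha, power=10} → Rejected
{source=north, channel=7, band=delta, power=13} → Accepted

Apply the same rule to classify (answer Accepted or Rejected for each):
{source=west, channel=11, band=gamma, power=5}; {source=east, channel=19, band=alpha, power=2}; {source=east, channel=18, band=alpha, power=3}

Accepted, Rejected, Rejected

The distinguishing property — band is not alpha — holds for all the 'Accepted' cases and none of the 'Rejected' cases.
Accepted: {source=west, channel=11, band=gamma, power=5}, since band is gamma.
Rejected: {source=east, channel=19, band=alpha, power=2}, since band is alpha.
Rejected: {source=east, channel=18, band=alpha, power=3}, since band is alpha.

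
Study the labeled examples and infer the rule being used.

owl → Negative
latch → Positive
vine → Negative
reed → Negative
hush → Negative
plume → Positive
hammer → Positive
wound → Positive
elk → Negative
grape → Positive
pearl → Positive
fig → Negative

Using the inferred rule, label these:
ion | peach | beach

Negative, Positive, Positive

The rule appears to be: length ≥ 5.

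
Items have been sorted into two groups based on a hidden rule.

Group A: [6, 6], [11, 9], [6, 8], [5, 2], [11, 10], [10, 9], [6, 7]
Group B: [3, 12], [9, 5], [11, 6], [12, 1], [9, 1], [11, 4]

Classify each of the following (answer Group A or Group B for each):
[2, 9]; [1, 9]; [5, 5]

Group B, Group B, Group A

A rule that fits every label: |first − second| ≤ 3 — true of each 'Group A' example, false of each 'Group B' one.
Group B: [2, 9], since |2−9| = 7. Group B: [1, 9], since |1−9| = 8. Group A: [5, 5], since |5−5| = 0.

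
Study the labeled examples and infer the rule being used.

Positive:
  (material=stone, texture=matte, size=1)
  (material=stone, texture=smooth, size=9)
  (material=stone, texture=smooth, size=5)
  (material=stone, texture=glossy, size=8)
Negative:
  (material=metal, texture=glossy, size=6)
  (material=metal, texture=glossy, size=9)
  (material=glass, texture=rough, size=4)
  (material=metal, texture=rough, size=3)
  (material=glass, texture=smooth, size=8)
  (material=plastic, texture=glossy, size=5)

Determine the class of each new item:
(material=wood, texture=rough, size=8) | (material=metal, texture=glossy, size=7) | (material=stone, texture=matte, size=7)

Negative, Negative, Positive

Checking candidate rules against both groups, what survives is: material is stone.
Negative: (material=wood, texture=rough, size=8), since material is wood.
Negative: (material=metal, texture=glossy, size=7), since material is metal.
Positive: (material=stone, texture=matte, size=7), since material is stone.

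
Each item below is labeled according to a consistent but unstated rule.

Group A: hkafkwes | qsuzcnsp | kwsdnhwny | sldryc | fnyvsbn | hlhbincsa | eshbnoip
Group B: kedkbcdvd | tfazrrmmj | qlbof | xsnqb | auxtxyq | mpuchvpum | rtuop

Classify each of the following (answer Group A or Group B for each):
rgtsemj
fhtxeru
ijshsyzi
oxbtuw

Group A, Group B, Group A, Group B

The simplest hypothesis consistent with all the labels is: length ≥ 6 AND contains 's'.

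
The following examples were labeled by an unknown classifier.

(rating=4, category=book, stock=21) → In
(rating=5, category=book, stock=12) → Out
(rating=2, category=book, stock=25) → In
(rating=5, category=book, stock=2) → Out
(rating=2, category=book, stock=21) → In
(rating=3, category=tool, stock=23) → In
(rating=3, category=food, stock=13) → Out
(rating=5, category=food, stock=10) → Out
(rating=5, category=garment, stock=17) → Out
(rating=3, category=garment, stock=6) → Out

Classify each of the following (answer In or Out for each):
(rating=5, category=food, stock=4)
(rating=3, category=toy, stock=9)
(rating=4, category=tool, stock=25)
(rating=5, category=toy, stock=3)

Out, Out, In, Out

Every 'In' example satisfies: stock ≥ 21. None of the 'Out' examples do.
Out: (rating=5, category=food, stock=4), since stock = 4.
Out: (rating=3, category=toy, stock=9), since stock = 9.
In: (rating=4, category=tool, stock=25), since stock = 25.
Out: (rating=5, category=toy, stock=3), since stock = 3.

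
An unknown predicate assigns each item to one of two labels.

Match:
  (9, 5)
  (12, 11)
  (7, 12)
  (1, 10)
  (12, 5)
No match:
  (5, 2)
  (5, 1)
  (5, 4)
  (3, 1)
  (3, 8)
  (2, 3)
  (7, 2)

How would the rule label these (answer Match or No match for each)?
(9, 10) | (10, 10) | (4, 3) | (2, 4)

Match, Match, No match, No match

The distinguishing property — max ≥ 9 — holds for all the 'Match' cases and none of the 'No match' cases.
(9, 10): max 10, fits → Match. (10, 10): max 10, fits → Match. (4, 3): max 4, does not fit → No match. (2, 4): max 4, does not fit → No match.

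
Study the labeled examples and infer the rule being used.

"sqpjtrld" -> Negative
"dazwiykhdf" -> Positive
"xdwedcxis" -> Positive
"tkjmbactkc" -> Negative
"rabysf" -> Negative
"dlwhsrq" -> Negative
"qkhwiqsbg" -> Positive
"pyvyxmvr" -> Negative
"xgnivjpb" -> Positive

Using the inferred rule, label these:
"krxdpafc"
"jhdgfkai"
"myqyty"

Negative, Positive, Negative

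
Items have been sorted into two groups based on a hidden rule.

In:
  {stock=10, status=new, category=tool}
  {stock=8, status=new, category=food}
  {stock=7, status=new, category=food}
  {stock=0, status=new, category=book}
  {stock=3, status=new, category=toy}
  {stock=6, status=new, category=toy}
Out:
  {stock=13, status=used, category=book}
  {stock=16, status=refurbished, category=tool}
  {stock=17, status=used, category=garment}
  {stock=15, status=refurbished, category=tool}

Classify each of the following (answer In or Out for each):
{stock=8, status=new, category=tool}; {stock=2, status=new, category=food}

In, In

The pattern is that an item is 'In' exactly when: status is new.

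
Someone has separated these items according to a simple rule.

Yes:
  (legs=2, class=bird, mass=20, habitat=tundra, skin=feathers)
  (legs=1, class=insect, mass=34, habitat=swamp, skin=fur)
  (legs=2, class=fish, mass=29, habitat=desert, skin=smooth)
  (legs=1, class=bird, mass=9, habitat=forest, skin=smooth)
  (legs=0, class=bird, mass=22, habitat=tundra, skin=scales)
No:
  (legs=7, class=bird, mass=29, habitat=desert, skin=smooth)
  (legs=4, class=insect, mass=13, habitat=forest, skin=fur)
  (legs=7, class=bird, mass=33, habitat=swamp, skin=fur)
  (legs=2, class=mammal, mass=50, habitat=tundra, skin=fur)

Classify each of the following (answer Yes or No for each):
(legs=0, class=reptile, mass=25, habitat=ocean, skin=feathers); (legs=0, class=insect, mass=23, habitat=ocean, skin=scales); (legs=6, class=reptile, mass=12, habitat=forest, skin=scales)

Yes, Yes, No

'Yes' ⟺ mass ≤ 34 AND legs ≤ 2.
(legs=0, class=reptile, mass=25, habitat=ocean, skin=feathers): Yes (mass = 25, legs = 0).
(legs=0, class=insect, mass=23, habitat=ocean, skin=scales): Yes (mass = 23, legs = 0).
(legs=6, class=reptile, mass=12, habitat=forest, skin=scales): No (mass = 12, legs = 6).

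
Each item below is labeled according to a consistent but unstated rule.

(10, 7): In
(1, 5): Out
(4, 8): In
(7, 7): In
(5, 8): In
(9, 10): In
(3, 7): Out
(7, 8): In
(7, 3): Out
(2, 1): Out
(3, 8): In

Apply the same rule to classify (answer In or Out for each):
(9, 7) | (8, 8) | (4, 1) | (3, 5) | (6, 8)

In, In, Out, Out, In

The distinguishing property — sum ≥ 11 — holds for all the 'In' cases and none of the 'Out' cases.
(9, 7) — 9+7 = 16, hence In. (8, 8) — 8+8 = 16, hence In. (4, 1) — 4+1 = 5, hence Out. (3, 5) — 3+5 = 8, hence Out. (6, 8) — 6+8 = 14, hence In.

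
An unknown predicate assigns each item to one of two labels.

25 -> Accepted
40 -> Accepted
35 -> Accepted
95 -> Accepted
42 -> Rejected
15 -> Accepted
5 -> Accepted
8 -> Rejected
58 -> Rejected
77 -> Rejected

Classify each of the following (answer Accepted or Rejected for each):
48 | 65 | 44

Rejected, Accepted, Rejected

The distinguishing property — multiple of 5 — holds for all the 'Accepted' cases and none of the 'Rejected' cases.
48: Rejected (48 = 5·9 + 3).
65: Accepted (65 = 5·13).
44: Rejected (44 = 5·8 + 4).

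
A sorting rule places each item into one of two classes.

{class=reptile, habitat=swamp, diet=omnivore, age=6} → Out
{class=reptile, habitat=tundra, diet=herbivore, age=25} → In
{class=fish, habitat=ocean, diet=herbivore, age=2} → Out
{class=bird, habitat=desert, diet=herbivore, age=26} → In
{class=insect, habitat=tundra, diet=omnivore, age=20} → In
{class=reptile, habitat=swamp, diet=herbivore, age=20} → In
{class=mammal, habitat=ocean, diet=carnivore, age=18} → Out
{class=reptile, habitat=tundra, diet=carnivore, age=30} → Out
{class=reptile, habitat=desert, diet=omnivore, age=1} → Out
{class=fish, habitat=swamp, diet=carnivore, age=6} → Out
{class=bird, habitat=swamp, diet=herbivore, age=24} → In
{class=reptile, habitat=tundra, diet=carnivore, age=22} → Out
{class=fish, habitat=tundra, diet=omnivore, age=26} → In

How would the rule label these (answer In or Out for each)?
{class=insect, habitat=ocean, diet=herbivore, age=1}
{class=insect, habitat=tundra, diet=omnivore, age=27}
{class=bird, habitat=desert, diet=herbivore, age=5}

Out, In, Out

All 'In' examples share one property — diet is not carnivore AND age ≥ 18 — and every 'Out' example lacks it.
{class=insect, habitat=ocean, diet=herbivore, age=1} — diet is herbivore, age = 1, hence Out.
{class=insect, habitat=tundra, diet=omnivore, age=27} — diet is omnivore, age = 27, hence In.
{class=bird, habitat=desert, diet=herbivore, age=5} — diet is herbivore, age = 5, hence Out.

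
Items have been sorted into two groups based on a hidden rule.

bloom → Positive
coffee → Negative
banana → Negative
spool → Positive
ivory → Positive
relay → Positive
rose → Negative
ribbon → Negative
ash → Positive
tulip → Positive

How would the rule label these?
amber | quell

Positive, Positive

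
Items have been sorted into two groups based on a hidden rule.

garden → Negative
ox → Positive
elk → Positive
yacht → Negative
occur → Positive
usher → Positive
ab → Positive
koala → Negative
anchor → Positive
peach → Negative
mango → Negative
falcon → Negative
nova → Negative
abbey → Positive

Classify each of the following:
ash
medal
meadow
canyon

Positive, Negative, Negative, Negative

The distinguishing property — starts with a vowel — holds for all the 'Positive' cases and none of the 'Negative' cases.
ash — starts with 'a', hence Positive.
medal — starts with 'm', hence Negative.
meadow — starts with 'm', hence Negative.
canyon — starts with 'c', hence Negative.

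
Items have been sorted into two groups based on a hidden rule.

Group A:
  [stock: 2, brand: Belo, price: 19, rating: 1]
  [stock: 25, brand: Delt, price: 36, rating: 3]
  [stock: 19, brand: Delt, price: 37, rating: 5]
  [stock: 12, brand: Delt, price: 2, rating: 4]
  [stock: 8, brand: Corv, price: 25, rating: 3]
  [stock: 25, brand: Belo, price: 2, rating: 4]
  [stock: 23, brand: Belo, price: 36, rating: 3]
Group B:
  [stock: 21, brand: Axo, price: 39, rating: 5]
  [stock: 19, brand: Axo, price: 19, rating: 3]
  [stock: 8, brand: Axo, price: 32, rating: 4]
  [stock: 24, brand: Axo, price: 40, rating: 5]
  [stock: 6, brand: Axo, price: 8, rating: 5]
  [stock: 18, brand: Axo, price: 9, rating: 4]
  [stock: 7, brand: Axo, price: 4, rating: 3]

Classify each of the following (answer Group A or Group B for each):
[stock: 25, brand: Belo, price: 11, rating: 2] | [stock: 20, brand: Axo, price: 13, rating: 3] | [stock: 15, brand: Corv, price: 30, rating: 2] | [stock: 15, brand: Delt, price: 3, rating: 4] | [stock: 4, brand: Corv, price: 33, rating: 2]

Group A, Group B, Group A, Group A, Group A

Every 'Group A' example satisfies: brand is not Axo. None of the 'Group B' examples do.
[stock: 25, brand: Belo, price: 11, rating: 2] — brand is Belo, hence Group A.
[stock: 20, brand: Axo, price: 13, rating: 3] — brand is Axo, hence Group B.
[stock: 15, brand: Corv, price: 30, rating: 2] — brand is Corv, hence Group A.
[stock: 15, brand: Delt, price: 3, rating: 4] — brand is Delt, hence Group A.
[stock: 4, brand: Corv, price: 33, rating: 2] — brand is Corv, hence Group A.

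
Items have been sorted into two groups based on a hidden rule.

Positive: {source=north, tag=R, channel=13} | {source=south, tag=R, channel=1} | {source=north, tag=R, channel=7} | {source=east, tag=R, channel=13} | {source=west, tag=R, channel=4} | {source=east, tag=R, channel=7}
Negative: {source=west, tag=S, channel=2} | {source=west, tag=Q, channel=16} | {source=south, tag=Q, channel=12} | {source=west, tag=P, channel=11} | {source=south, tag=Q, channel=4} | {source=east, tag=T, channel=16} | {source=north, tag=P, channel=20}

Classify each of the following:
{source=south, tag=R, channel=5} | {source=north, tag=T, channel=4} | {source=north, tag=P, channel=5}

Comparing the two groups points to one rule — tag is R.
{source=south, tag=R, channel=5} — tag is R, hence Positive. {source=north, tag=T, channel=4} — tag is T, hence Negative. {source=north, tag=P, channel=5} — tag is P, hence Negative.

Positive, Negative, Negative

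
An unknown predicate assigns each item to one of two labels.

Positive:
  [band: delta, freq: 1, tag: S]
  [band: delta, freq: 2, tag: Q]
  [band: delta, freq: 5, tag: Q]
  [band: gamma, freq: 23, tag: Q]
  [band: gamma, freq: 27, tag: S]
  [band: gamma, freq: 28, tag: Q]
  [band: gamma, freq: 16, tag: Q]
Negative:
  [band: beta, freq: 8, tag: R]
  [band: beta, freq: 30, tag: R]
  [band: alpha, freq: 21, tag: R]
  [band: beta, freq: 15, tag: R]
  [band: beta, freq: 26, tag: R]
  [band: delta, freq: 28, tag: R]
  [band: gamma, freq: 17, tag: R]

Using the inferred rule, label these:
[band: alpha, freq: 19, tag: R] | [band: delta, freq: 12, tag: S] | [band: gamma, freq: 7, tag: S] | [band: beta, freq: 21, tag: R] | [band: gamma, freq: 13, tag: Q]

Rule: tag is not R. This holds for each 'Positive' example and fails for each 'Negative' one.

Negative, Positive, Positive, Negative, Positive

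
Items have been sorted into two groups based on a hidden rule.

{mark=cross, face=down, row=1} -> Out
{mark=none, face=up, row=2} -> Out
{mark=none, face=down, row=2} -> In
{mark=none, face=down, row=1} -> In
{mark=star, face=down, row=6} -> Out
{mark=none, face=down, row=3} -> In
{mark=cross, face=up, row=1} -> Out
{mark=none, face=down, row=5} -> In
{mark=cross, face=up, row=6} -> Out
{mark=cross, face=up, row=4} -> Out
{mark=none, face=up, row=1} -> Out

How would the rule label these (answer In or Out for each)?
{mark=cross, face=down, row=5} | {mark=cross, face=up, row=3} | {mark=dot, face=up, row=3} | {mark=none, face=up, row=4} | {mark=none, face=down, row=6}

Out, Out, Out, Out, In

The distinguishing property — mark is none AND face is down — holds for all the 'In' cases and none of the 'Out' cases.
Out: {mark=cross, face=down, row=5}, since mark is cross, face is down. Out: {mark=cross, face=up, row=3}, since mark is cross, face is up. Out: {mark=dot, face=up, row=3}, since mark is dot, face is up. Out: {mark=none, face=up, row=4}, since mark is none, face is up. In: {mark=none, face=down, row=6}, since mark is none, face is down.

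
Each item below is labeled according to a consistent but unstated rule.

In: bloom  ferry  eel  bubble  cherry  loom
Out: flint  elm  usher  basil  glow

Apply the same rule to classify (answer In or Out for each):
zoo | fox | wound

In, Out, Out

One predicate separates the groups cleanly: has a double letter.
zoo — 'oo' doubled, hence In. fox — no doubled letter, hence Out. wound — no doubled letter, hence Out.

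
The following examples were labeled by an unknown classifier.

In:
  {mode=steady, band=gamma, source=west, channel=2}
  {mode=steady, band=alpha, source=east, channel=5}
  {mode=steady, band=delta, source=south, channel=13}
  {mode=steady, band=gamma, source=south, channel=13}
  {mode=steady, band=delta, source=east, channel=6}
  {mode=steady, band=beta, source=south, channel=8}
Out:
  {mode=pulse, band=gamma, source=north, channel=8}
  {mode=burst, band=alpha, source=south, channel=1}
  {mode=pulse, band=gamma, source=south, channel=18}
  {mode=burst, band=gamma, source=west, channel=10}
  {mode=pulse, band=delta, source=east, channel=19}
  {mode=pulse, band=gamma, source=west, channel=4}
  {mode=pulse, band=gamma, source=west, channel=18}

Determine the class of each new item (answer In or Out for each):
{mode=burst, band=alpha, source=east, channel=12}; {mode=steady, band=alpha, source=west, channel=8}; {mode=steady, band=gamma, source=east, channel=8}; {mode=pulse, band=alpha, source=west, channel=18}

Out, In, In, Out

Looking at the examples, the only property every 'In' case has and every 'Out' case lacks is: mode is steady.
{mode=burst, band=alpha, source=east, channel=12}: mode is burst, fails this test → Out.
{mode=steady, band=alpha, source=west, channel=8}: mode is steady, checks out → In.
{mode=steady, band=gamma, source=east, channel=8}: mode is steady, checks out → In.
{mode=pulse, band=alpha, source=west, channel=18}: mode is pulse, fails this test → Out.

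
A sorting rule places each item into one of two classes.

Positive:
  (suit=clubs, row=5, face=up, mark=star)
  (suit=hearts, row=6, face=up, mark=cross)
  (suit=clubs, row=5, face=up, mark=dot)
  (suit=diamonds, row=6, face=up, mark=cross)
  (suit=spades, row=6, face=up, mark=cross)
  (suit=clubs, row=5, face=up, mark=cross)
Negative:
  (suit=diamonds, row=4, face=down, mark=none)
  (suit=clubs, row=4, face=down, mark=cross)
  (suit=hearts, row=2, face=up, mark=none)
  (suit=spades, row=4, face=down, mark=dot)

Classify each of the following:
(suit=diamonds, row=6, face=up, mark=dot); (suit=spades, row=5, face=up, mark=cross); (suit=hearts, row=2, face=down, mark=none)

All 'Positive' examples share one property — row ≥ 5 — and every 'Negative' example lacks it.
(suit=diamonds, row=6, face=up, mark=dot): row = 6 — satisfies this, so Positive. (suit=spades, row=5, face=up, mark=cross): row = 5 — satisfies this, so Positive. (suit=hearts, row=2, face=down, mark=none): row = 2 — fails the rule, so Negative.

Positive, Positive, Negative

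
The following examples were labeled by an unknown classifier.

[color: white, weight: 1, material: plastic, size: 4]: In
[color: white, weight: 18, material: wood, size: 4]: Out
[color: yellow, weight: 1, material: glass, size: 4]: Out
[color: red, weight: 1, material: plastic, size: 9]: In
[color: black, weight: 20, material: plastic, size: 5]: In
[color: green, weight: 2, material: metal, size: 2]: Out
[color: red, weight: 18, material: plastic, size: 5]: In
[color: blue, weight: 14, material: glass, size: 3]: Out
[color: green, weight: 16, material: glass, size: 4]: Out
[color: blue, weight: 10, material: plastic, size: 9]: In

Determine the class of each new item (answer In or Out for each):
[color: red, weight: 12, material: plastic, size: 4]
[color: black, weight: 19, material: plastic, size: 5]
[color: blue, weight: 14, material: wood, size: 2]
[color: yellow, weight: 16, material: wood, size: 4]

In, In, Out, Out

Comparing the two groups points to one rule — material is plastic.
[color: red, weight: 12, material: plastic, size: 4]: material is plastic, fits → In.
[color: black, weight: 19, material: plastic, size: 5]: material is plastic, fits → In.
[color: blue, weight: 14, material: wood, size: 2]: material is wood, does not satisfy this → Out.
[color: yellow, weight: 16, material: wood, size: 4]: material is wood, does not satisfy this → Out.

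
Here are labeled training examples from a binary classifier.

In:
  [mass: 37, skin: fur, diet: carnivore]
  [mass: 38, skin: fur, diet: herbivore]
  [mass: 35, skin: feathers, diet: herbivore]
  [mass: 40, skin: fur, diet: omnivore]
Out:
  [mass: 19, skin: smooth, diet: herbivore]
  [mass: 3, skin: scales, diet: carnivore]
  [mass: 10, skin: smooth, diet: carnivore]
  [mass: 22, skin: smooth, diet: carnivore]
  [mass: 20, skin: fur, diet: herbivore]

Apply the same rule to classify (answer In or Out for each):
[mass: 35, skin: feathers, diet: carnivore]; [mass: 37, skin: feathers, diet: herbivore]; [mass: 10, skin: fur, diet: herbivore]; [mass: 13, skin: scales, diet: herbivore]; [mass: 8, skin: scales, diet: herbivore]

Every 'In' example satisfies: mass ≥ 35. None of the 'Out' examples do.
[mass: 35, skin: feathers, diet: carnivore]: mass = 35 — satisfies this, so In. [mass: 37, skin: feathers, diet: herbivore]: mass = 37 — satisfies this, so In. [mass: 10, skin: fur, diet: herbivore]: mass = 10 — doesn't qualify, so Out. [mass: 13, skin: scales, diet: herbivore]: mass = 13 — doesn't qualify, so Out. [mass: 8, skin: scales, diet: herbivore]: mass = 8 — doesn't qualify, so Out.

In, In, Out, Out, Out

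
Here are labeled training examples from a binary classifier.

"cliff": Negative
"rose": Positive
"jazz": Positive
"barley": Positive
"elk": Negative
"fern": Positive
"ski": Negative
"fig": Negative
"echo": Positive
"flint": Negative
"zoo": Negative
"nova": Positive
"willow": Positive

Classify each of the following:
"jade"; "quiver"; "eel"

Positive, Positive, Negative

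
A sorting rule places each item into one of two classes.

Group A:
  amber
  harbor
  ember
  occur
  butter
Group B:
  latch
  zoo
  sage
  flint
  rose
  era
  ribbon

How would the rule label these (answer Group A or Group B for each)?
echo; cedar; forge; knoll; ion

Group B, Group A, Group B, Group B, Group B

The common property of the 'Group A' items is: ends with 'r'. No 'Group B' item has it.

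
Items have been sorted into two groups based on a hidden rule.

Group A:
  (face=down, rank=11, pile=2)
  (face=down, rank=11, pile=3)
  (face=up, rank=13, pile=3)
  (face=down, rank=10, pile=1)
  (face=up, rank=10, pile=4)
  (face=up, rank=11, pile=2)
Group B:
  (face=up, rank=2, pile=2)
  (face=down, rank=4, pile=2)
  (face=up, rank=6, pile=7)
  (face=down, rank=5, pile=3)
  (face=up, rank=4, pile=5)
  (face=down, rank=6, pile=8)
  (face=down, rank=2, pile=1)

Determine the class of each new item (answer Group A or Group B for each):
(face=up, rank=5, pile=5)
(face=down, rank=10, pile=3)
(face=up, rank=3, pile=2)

The rule appears to be: rank ≥ 10.
(face=up, rank=5, pile=5) — rank = 5, hence Group B.
(face=down, rank=10, pile=3) — rank = 10, hence Group A.
(face=up, rank=3, pile=2) — rank = 3, hence Group B.

Group B, Group A, Group B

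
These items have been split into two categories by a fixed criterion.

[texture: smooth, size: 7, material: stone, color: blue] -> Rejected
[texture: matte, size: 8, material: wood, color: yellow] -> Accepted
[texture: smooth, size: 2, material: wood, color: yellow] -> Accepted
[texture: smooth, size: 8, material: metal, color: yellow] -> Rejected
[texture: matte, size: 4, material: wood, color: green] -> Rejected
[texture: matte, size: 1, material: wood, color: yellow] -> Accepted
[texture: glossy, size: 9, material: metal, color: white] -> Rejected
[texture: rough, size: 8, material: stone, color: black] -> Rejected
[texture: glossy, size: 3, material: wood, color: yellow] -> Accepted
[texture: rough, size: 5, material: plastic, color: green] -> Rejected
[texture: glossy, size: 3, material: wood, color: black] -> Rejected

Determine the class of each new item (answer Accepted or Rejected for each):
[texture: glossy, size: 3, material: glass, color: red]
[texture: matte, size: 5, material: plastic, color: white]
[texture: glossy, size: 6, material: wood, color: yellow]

The simplest hypothesis consistent with all the labels is: material is wood AND color is yellow.
[texture: glossy, size: 3, material: glass, color: red]: material is glass, color is red, does not pass → Rejected. [texture: matte, size: 5, material: plastic, color: white]: material is plastic, color is white, does not pass → Rejected. [texture: glossy, size: 6, material: wood, color: yellow]: material is wood, color is yellow, fits → Accepted.

Rejected, Rejected, Accepted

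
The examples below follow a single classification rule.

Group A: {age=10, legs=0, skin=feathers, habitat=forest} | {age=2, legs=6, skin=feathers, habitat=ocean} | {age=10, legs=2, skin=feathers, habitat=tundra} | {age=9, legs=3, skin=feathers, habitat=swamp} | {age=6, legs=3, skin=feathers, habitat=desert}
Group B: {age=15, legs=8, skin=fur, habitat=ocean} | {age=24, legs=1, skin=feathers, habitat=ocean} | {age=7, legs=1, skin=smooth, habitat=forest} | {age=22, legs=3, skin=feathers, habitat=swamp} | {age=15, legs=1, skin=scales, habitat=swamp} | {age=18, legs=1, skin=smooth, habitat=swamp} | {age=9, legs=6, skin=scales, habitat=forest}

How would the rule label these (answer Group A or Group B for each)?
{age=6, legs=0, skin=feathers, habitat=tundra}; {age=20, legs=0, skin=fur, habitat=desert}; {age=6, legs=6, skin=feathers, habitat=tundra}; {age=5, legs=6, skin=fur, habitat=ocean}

Every 'Group A' example satisfies: skin is feathers AND age ≤ 10. None of the 'Group B' examples do.
{age=6, legs=0, skin=feathers, habitat=tundra}: skin is feathers, age = 6, checks out → Group A. {age=20, legs=0, skin=fur, habitat=desert}: skin is fur, age = 20, fails the rule → Group B. {age=6, legs=6, skin=feathers, habitat=tundra}: skin is feathers, age = 6, checks out → Group A. {age=5, legs=6, skin=fur, habitat=ocean}: skin is fur, age = 5, fails the rule → Group B.

Group A, Group B, Group A, Group B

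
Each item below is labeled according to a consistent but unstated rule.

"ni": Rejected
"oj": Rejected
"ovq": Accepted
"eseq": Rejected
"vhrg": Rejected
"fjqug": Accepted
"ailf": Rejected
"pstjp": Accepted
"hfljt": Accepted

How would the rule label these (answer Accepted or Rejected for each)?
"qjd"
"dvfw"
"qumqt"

Accepted, Rejected, Accepted

The common property of the 'Accepted' items is: odd length. No 'Rejected' item has it.
"qjd": Accepted (length 3). "dvfw": Rejected (length 4). "qumqt": Accepted (length 5).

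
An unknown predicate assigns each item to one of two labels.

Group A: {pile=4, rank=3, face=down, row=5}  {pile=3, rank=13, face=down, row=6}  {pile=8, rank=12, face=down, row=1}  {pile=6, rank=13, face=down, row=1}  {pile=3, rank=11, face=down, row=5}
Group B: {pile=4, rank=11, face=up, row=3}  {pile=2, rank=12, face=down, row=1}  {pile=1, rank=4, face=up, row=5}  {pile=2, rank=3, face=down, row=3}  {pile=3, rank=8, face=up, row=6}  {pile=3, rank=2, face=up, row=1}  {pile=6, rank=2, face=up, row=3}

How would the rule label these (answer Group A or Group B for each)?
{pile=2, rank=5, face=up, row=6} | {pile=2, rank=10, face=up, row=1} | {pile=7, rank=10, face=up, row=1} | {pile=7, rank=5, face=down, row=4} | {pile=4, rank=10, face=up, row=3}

Group B, Group B, Group B, Group A, Group B

Every 'Group A' example satisfies: face is down AND pile ≥ 3. None of the 'Group B' examples do.
{pile=2, rank=5, face=up, row=6}: face is up, pile = 2 — fails the rule, so Group B.
{pile=2, rank=10, face=up, row=1}: face is up, pile = 2 — fails the rule, so Group B.
{pile=7, rank=10, face=up, row=1}: face is up, pile = 7 — fails the rule, so Group B.
{pile=7, rank=5, face=down, row=4}: face is down, pile = 7 — matches, so Group A.
{pile=4, rank=10, face=up, row=3}: face is up, pile = 4 — fails the rule, so Group B.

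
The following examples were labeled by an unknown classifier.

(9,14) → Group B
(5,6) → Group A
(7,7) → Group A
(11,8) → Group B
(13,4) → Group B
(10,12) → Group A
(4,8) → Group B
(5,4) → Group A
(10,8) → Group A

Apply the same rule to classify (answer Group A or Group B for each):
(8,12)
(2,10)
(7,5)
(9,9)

Rule: |first − second| ≤ 2. This holds for each 'Group A' example and fails for each 'Group B' one.
(8,12) → |8−12| = 4 → Group B.
(2,10) → |2−10| = 8 → Group B.
(7,5) → |7−5| = 2 → Group A.
(9,9) → |9−9| = 0 → Group A.

Group B, Group B, Group A, Group A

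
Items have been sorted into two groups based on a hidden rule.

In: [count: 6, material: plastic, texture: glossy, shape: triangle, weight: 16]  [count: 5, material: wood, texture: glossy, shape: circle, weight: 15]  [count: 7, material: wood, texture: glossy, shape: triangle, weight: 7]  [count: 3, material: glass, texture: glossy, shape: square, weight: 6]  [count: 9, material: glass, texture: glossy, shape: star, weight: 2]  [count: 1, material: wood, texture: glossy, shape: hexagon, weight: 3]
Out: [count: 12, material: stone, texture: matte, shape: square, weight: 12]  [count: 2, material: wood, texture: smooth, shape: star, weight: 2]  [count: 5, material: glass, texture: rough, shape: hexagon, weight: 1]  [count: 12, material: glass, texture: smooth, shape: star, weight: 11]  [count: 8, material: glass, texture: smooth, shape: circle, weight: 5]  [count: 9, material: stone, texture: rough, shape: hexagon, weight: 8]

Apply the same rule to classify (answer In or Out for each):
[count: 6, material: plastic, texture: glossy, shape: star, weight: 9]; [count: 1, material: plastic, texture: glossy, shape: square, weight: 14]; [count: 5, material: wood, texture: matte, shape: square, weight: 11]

In, In, Out

All 'In' examples share one property — texture is glossy — and every 'Out' example lacks it.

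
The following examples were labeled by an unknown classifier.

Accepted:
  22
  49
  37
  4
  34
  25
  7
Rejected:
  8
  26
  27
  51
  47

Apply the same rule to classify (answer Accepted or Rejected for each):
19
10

Accepted, Accepted

One predicate separates the groups cleanly: ≡ 1 (mod 3).
19: Accepted (19 mod 3 = 1).
10: Accepted (10 mod 3 = 1).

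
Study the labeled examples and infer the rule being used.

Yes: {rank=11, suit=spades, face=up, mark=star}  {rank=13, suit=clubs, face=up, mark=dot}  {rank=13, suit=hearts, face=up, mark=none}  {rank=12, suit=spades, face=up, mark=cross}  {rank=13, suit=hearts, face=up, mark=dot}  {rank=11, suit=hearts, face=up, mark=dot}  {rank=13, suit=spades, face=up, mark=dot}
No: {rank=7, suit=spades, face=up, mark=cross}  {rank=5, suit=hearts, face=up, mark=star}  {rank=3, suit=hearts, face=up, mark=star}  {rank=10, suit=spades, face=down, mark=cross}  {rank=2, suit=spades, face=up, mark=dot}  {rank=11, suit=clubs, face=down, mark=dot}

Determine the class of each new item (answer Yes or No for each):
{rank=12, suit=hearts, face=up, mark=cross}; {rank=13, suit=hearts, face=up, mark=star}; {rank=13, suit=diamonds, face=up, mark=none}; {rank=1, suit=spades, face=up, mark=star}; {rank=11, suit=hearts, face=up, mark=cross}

The simplest hypothesis consistent with all the labels is: face is up AND rank ≥ 10.

Yes, Yes, Yes, No, Yes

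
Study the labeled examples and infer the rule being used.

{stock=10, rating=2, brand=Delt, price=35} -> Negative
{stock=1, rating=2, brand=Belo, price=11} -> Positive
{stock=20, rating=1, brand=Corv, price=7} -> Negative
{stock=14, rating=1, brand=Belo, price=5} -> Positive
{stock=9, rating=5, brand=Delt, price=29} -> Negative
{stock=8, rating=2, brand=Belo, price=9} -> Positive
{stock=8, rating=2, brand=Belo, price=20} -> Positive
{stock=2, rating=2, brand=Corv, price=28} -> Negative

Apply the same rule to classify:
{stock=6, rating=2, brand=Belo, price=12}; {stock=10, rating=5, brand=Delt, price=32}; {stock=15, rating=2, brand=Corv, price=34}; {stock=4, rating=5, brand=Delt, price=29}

A rule that fits every label: brand is Belo — true of each 'Positive' example, false of each 'Negative' one.
{stock=6, rating=2, brand=Belo, price=12}: Positive (brand is Belo).
{stock=10, rating=5, brand=Delt, price=32}: Negative (brand is Delt).
{stock=15, rating=2, brand=Corv, price=34}: Negative (brand is Corv).
{stock=4, rating=5, brand=Delt, price=29}: Negative (brand is Delt).

Positive, Negative, Negative, Negative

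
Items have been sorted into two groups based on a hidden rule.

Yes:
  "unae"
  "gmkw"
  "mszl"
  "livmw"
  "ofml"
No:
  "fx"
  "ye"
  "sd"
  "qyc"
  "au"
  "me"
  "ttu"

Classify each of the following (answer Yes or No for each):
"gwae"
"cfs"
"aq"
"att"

Yes, No, No, No

One predicate separates the groups cleanly: length ≥ 4.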